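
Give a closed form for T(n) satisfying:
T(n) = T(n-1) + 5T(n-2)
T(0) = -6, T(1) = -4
Characteristic equation: x² - x - 5 = 0.
Discriminant Δ = (1)² + 4·(5) = 21.
Roots r₁,₂ = (1 ± √21)/2, so r₁ = \frac{1}{2} + \frac{\sqrt{21}}{2}, r₂ = \frac{1}{2} - \frac{\sqrt{21}}{2}.
General solution: T(n) = A·r₁^n + B·r₂^n.
From the initial conditions, A + B = -6 and r₁A + r₂B = -4.
Since r₁ - r₂ = √21: A = (-4 - (-6)r₂)/√21 = -3 - \frac{\sqrt{21}}{21}, and B = -6 - A = -3 + \frac{\sqrt{21}}{21}.
So T(n) = \left(-3 - \frac{\sqrt{21}}{21}\right)\left(\frac{1}{2} + \frac{\sqrt{21}}{2}\right)^n + \left(-3 + \frac{\sqrt{21}}{21}\right)\left(\frac{1}{2} - \frac{\sqrt{21}}{2}\right)^n.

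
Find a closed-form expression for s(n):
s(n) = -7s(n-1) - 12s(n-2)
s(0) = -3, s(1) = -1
Characteristic equation: x² + 7x + 12 = 0, which factors as (x - (-3))(x - (-4)) = 0.
Roots r₁ = -3, r₂ = -4 (distinct).
General solution: s(n) = A·(-3)^n + B·(-4)^n.
From s(0) = -3: A + B = -3.
From s(1) = -1: -3A - 4B = -1.
Solving: A = -13, B = 10.
So s(n) = - 13 \left(-3\right)^{n} + 10 \left(-4\right)^{n}.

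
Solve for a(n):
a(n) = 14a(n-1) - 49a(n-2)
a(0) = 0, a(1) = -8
Characteristic equation: x² - 14x + 49 = 0, which is (x - (7))².
Repeated root r = 7.
General solution: a(n) = (A + Bn)·(7)^n.
From a(0) = 0: A = 0.
From a(1) = -8: (A + B)·(7) = -8 ⇒ B = - \frac{8}{7}.
So a(n) = \left(- \frac{8 n}{7}\right) \cdot (7)^n.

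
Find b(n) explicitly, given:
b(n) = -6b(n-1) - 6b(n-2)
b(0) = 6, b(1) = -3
Characteristic equation: x² + 6x + 6 = 0.
Discriminant Δ = (-6)² + 4·(-6) = 12.
Roots r₁,₂ = (-6 ± √12)/2, so r₁ = -3 + \sqrt{3}, r₂ = -3 - \sqrt{3}.
General solution: b(n) = A·r₁^n + B·r₂^n.
From the initial conditions, A + B = 6 and r₁A + r₂B = -3.
Since r₁ - r₂ = √12: A = (-3 - (6)r₂)/√12 = 3 + \frac{5 \sqrt{3}}{2}, and B = 6 - A = 3 - \frac{5 \sqrt{3}}{2}.
So b(n) = \left(3 + \frac{5 \sqrt{3}}{2}\right)\left(-3 + \sqrt{3}\right)^n + \left(3 - \frac{5 \sqrt{3}}{2}\right)\left(-3 - \sqrt{3}\right)^n.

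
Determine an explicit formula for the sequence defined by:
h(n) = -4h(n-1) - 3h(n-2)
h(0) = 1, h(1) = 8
Characteristic equation: x² + 4x + 3 = 0, which factors as (x - (-1))(x - (-3)) = 0.
Roots r₁ = -1, r₂ = -3 (distinct).
General solution: h(n) = A·(-1)^n + B·(-3)^n.
From h(0) = 1: A + B = 1.
From h(1) = 8: -A - 3B = 8.
Solving: A = \frac{11}{2}, B = - \frac{9}{2}.
So h(n) = \frac{11 \left(-1\right)^{n}}{2} - \frac{9 \left(-3\right)^{n}}{2}.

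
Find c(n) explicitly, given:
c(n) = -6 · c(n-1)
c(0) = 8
Pure geometric recurrence with ratio -6.
By induction c(n) = c(0) · (-6)^n = 8 \left(-6\right)^{n}.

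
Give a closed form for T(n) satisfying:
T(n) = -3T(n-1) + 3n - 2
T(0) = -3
First-order linear with linear forcing.
Homogeneous solution: T_h(n) = A·(-3)^n.
Try particular T_p(n) = pn + q. Substituting:
  pn + q = -3(p(n-1) + q) + 3n - 2.
Matching the n-coefficient: p = -3p + 3 ⇒ p = \frac{3}{4}.
Matching constants: q = 3p - 3q - 2 ⇒ q = \frac{1}{16}.
General: T(n) = A·(-3)^n + \frac{3 n}{4} + \frac{1}{16}.
Apply T(0) = -3: A + \frac{1}{16} = -3 ⇒ A = - \frac{49}{16}.
So T(n) = - \frac{49 \left(-3\right)^{n}}{16} + \frac{3 n}{4} + \frac{1}{16}.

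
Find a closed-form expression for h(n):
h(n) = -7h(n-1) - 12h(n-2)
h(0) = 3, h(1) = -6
Characteristic equation: x² + 7x + 12 = 0, which factors as (x - (-4))(x - (-3)) = 0.
Roots r₁ = -4, r₂ = -3 (distinct).
General solution: h(n) = A·(-4)^n + B·(-3)^n.
From h(0) = 3: A + B = 3.
From h(1) = -6: -4A - 3B = -6.
Solving: A = -3, B = 6.
So h(n) = 6 \left(-3\right)^{n} - 3 \left(-4\right)^{n}.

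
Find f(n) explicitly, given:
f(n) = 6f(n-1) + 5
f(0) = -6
First-order linear non-homogeneous.
Homogeneous solution: f_h(n) = A·(6)^n.
Try constant particular solution f_p = K: K = 6K + 5 ⇒ K = -1.
General: f(n) = A·(6)^n - 1.
Apply f(0) = -6: A - 1 = -6 ⇒ A = -5.
So f(n) = - 5 \cdot 6^{n} - 1.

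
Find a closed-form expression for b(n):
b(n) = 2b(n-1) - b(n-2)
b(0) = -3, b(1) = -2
Characteristic equation: x² - 2x + 1 = 0, which is (x - (1))².
Repeated root r = 1.
General solution: b(n) = (A + Bn)·(1)^n.
From b(0) = -3: A = -3.
From b(1) = -2: (A + B)·(1) = -2 ⇒ B = 1.
So b(n) = \left(n - 3\right) \cdot (1)^n.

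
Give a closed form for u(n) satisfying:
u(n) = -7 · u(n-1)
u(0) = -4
Pure geometric recurrence with ratio -7.
By induction u(n) = u(0) · (-7)^n = - 4 \left(-7\right)^{n}.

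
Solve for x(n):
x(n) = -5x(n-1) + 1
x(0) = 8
First-order linear non-homogeneous.
Homogeneous solution: x_h(n) = A·(-5)^n.
Try constant particular solution x_p = K: K = -5K + 1 ⇒ K = \frac{1}{6}.
General: x(n) = A·(-5)^n + \frac{1}{6}.
Apply x(0) = 8: A + \frac{1}{6} = 8 ⇒ A = \frac{47}{6}.
So x(n) = \frac{47 \left(-5\right)^{n}}{6} + \frac{1}{6}.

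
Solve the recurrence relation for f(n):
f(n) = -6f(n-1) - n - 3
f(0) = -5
First-order linear with linear forcing.
Homogeneous solution: f_h(n) = A·(-6)^n.
Try particular f_p(n) = pn + q. Substituting:
  pn + q = -6(p(n-1) + q) - n - 3.
Matching the n-coefficient: p = -6p - 1 ⇒ p = - \frac{1}{7}.
Matching constants: q = 6p - 6q - 3 ⇒ q = - \frac{27}{49}.
General: f(n) = A·(-6)^n - \frac{n}{7} - \frac{27}{49}.
Apply f(0) = -5: A - \frac{27}{49} = -5 ⇒ A = - \frac{218}{49}.
So f(n) = - \frac{218 \left(-6\right)^{n}}{49} - \frac{n}{7} - \frac{27}{49}.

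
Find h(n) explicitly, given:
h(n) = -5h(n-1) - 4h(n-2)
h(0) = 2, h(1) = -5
Characteristic equation: x² + 5x + 4 = 0, which factors as (x - (-4))(x - (-1)) = 0.
Roots r₁ = -4, r₂ = -1 (distinct).
General solution: h(n) = A·(-4)^n + B·(-1)^n.
From h(0) = 2: A + B = 2.
From h(1) = -5: -4A - B = -5.
Solving: A = 1, B = 1.
So h(n) = \left(-1\right)^{n} + \left(-4\right)^{n}.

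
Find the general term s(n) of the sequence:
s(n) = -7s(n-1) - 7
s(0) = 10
First-order linear non-homogeneous.
Homogeneous solution: s_h(n) = A·(-7)^n.
Try constant particular solution s_p = K: K = -7K - 7 ⇒ K = - \frac{7}{8}.
General: s(n) = A·(-7)^n - \frac{7}{8}.
Apply s(0) = 10: A - \frac{7}{8} = 10 ⇒ A = \frac{87}{8}.
So s(n) = \frac{87 \left(-7\right)^{n}}{8} - \frac{7}{8}.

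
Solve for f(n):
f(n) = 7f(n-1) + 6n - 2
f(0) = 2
First-order linear with linear forcing.
Homogeneous solution: f_h(n) = A·(7)^n.
Try particular f_p(n) = pn + q. Substituting:
  pn + q = 7(p(n-1) + q) + 6n - 2.
Matching the n-coefficient: p = 7p + 6 ⇒ p = -1.
Matching constants: q = -7p + 7q - 2 ⇒ q = - \frac{5}{6}.
General: f(n) = A·(7)^n - n - \frac{5}{6}.
Apply f(0) = 2: A - \frac{5}{6} = 2 ⇒ A = \frac{17}{6}.
So f(n) = \frac{17 \cdot 7^{n}}{6} - n - \frac{5}{6}.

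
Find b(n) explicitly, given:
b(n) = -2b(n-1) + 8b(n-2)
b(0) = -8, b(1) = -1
Characteristic equation: x² + 2x - 8 = 0, which factors as (x - (2))(x - (-4)) = 0.
Roots r₁ = 2, r₂ = -4 (distinct).
General solution: b(n) = A·(2)^n + B·(-4)^n.
From b(0) = -8: A + B = -8.
From b(1) = -1: 2A - 4B = -1.
Solving: A = - \frac{11}{2}, B = - \frac{5}{2}.
So b(n) = - \frac{5 \left(-4\right)^{n}}{2} - \frac{11 \cdot 2^{n}}{2}.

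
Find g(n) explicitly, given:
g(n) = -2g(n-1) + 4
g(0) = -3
First-order linear non-homogeneous.
Homogeneous solution: g_h(n) = A·(-2)^n.
Try constant particular solution g_p = K: K = -2K + 4 ⇒ K = \frac{4}{3}.
General: g(n) = A·(-2)^n + \frac{4}{3}.
Apply g(0) = -3: A + \frac{4}{3} = -3 ⇒ A = - \frac{13}{3}.
So g(n) = \frac{4}{3} - \frac{13 \left(-2\right)^{n}}{3}.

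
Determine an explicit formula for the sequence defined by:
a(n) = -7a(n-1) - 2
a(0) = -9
First-order linear non-homogeneous.
Homogeneous solution: a_h(n) = A·(-7)^n.
Try constant particular solution a_p = K: K = -7K - 2 ⇒ K = - \frac{1}{4}.
General: a(n) = A·(-7)^n - \frac{1}{4}.
Apply a(0) = -9: A - \frac{1}{4} = -9 ⇒ A = - \frac{35}{4}.
So a(n) = - \frac{35 \left(-7\right)^{n}}{4} - \frac{1}{4}.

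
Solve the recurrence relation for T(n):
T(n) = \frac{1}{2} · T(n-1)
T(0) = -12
Pure geometric recurrence with ratio \frac{1}{2}.
By induction T(n) = T(0) · (\frac{1}{2})^n = - 12 \cdot 2^{- n}.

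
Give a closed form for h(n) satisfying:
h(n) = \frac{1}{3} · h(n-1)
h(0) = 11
Pure geometric recurrence with ratio \frac{1}{3}.
By induction h(n) = h(0) · (\frac{1}{3})^n = 11 \cdot 3^{- n}.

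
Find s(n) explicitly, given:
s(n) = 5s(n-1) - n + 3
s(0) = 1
First-order linear with linear forcing.
Homogeneous solution: s_h(n) = A·(5)^n.
Try particular s_p(n) = pn + q. Substituting:
  pn + q = 5(p(n-1) + q) - n + 3.
Matching the n-coefficient: p = 5p - 1 ⇒ p = \frac{1}{4}.
Matching constants: q = -5p + 5q + 3 ⇒ q = - \frac{7}{16}.
General: s(n) = A·(5)^n + \frac{n}{4} - \frac{7}{16}.
Apply s(0) = 1: A - \frac{7}{16} = 1 ⇒ A = \frac{23}{16}.
So s(n) = \frac{23 \cdot 5^{n}}{16} + \frac{n}{4} - \frac{7}{16}.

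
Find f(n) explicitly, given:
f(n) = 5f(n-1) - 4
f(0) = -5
First-order linear non-homogeneous.
Homogeneous solution: f_h(n) = A·(5)^n.
Try constant particular solution f_p = K: K = 5K - 4 ⇒ K = 1.
General: f(n) = A·(5)^n + 1.
Apply f(0) = -5: A + 1 = -5 ⇒ A = -6.
So f(n) = 1 - 6 \cdot 5^{n}.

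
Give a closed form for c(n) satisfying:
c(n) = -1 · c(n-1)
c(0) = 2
Pure geometric recurrence with ratio -1.
By induction c(n) = c(0) · (-1)^n = 2 \left(-1\right)^{n}.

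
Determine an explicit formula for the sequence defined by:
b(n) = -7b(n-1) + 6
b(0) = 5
First-order linear non-homogeneous.
Homogeneous solution: b_h(n) = A·(-7)^n.
Try constant particular solution b_p = K: K = -7K + 6 ⇒ K = \frac{3}{4}.
General: b(n) = A·(-7)^n + \frac{3}{4}.
Apply b(0) = 5: A + \frac{3}{4} = 5 ⇒ A = \frac{17}{4}.
So b(n) = \frac{17 \left(-7\right)^{n}}{4} + \frac{3}{4}.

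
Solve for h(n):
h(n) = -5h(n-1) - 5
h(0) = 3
First-order linear non-homogeneous.
Homogeneous solution: h_h(n) = A·(-5)^n.
Try constant particular solution h_p = K: K = -5K - 5 ⇒ K = - \frac{5}{6}.
General: h(n) = A·(-5)^n - \frac{5}{6}.
Apply h(0) = 3: A - \frac{5}{6} = 3 ⇒ A = \frac{23}{6}.
So h(n) = \frac{23 \left(-5\right)^{n}}{6} - \frac{5}{6}.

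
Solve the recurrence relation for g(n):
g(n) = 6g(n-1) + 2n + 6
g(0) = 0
First-order linear with linear forcing.
Homogeneous solution: g_h(n) = A·(6)^n.
Try particular g_p(n) = pn + q. Substituting:
  pn + q = 6(p(n-1) + q) + 2n + 6.
Matching the n-coefficient: p = 6p + 2 ⇒ p = - \frac{2}{5}.
Matching constants: q = -6p + 6q + 6 ⇒ q = - \frac{42}{25}.
General: g(n) = A·(6)^n - \frac{2 n}{5} - \frac{42}{25}.
Apply g(0) = 0: A - \frac{42}{25} = 0 ⇒ A = \frac{42}{25}.
So g(n) = \frac{42 \cdot 6^{n}}{25} - \frac{2 n}{5} - \frac{42}{25}.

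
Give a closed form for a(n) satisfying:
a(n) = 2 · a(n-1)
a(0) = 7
Pure geometric recurrence with ratio 2.
By induction a(n) = a(0) · (2)^n = 7 \cdot 2^{n}.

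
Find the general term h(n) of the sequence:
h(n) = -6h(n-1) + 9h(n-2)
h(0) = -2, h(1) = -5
Characteristic equation: x² + 6x - 9 = 0.
Discriminant Δ = (-6)² + 4·(9) = 72.
Roots r₁,₂ = (-6 ± √72)/2, so r₁ = -3 + 3 \sqrt{2}, r₂ = - 3 \sqrt{2} - 3.
General solution: h(n) = A·r₁^n + B·r₂^n.
From the initial conditions, A + B = -2 and r₁A + r₂B = -5.
Since r₁ - r₂ = √72: A = (-5 - (-2)r₂)/√72 = - \frac{11 \sqrt{2}}{12} - 1, and B = -2 - A = -1 + \frac{11 \sqrt{2}}{12}.
So h(n) = \left(- \frac{11 \sqrt{2}}{12} - 1\right)\left(-3 + 3 \sqrt{2}\right)^n + \left(-1 + \frac{11 \sqrt{2}}{12}\right)\left(- 3 \sqrt{2} - 3\right)^n.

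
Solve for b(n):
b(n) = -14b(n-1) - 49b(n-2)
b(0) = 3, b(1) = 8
Characteristic equation: x² + 14x + 49 = 0, which is (x - (-7))².
Repeated root r = -7.
General solution: b(n) = (A + Bn)·(-7)^n.
From b(0) = 3: A = 3.
From b(1) = 8: (A + B)·(-7) = 8 ⇒ B = - \frac{29}{7}.
So b(n) = \left(3 - \frac{29 n}{7}\right) \cdot (-7)^n.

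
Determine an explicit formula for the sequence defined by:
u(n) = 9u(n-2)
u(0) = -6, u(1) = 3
Characteristic equation: x² - 9 = 0, which factors as (x - (3))(x - (-3)) = 0.
Roots r₁ = 3, r₂ = -3 (distinct).
General solution: u(n) = A·(3)^n + B·(-3)^n.
From u(0) = -6: A + B = -6.
From u(1) = 3: 3A - 3B = 3.
Solving: A = - \frac{5}{2}, B = - \frac{7}{2}.
So u(n) = - \frac{7 \left(-3\right)^{n}}{2} - \frac{5 \cdot 3^{n}}{2}.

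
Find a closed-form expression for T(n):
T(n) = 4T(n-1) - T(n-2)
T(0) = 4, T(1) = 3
Characteristic equation: x² - 4x + 1 = 0.
Discriminant Δ = (4)² + 4·(-1) = 12.
Roots r₁,₂ = (4 ± √12)/2, so r₁ = \sqrt{3} + 2, r₂ = 2 - \sqrt{3}.
General solution: T(n) = A·r₁^n + B·r₂^n.
From the initial conditions, A + B = 4 and r₁A + r₂B = 3.
Since r₁ - r₂ = √12: A = (3 - (4)r₂)/√12 = 2 - \frac{5 \sqrt{3}}{6}, and B = 4 - A = \frac{5 \sqrt{3}}{6} + 2.
So T(n) = \left(2 - \frac{5 \sqrt{3}}{6}\right)\left(\sqrt{3} + 2\right)^n + \left(\frac{5 \sqrt{3}}{6} + 2\right)\left(2 - \sqrt{3}\right)^n.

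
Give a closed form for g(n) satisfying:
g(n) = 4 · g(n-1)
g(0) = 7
Pure geometric recurrence with ratio 4.
By induction g(n) = g(0) · (4)^n = 7 \cdot 4^{n}.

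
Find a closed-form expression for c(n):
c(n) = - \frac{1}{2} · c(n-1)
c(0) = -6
Pure geometric recurrence with ratio - \frac{1}{2}.
By induction c(n) = c(0) · (- \frac{1}{2})^n = - 6 \left(- \frac{1}{2}\right)^{n}.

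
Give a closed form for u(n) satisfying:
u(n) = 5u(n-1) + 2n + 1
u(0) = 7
First-order linear with linear forcing.
Homogeneous solution: u_h(n) = A·(5)^n.
Try particular u_p(n) = pn + q. Substituting:
  pn + q = 5(p(n-1) + q) + 2n + 1.
Matching the n-coefficient: p = 5p + 2 ⇒ p = - \frac{1}{2}.
Matching constants: q = -5p + 5q + 1 ⇒ q = - \frac{7}{8}.
General: u(n) = A·(5)^n - \frac{n}{2} - \frac{7}{8}.
Apply u(0) = 7: A - \frac{7}{8} = 7 ⇒ A = \frac{63}{8}.
So u(n) = \frac{63 \cdot 5^{n}}{8} - \frac{n}{2} - \frac{7}{8}.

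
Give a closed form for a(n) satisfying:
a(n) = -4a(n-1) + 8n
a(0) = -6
First-order linear with linear forcing.
Homogeneous solution: a_h(n) = A·(-4)^n.
Try particular a_p(n) = pn + q. Substituting:
  pn + q = -4(p(n-1) + q) + 8n.
Matching the n-coefficient: p = -4p + 8 ⇒ p = \frac{8}{5}.
Matching constants: q = 4p - 4q ⇒ q = \frac{32}{25}.
General: a(n) = A·(-4)^n + \frac{8 n}{5} + \frac{32}{25}.
Apply a(0) = -6: A + \frac{32}{25} = -6 ⇒ A = - \frac{182}{25}.
So a(n) = - \frac{182 \left(-4\right)^{n}}{25} + \frac{8 n}{5} + \frac{32}{25}.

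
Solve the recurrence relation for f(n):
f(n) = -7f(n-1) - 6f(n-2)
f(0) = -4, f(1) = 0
Characteristic equation: x² + 7x + 6 = 0, which factors as (x - (-1))(x - (-6)) = 0.
Roots r₁ = -1, r₂ = -6 (distinct).
General solution: f(n) = A·(-1)^n + B·(-6)^n.
From f(0) = -4: A + B = -4.
From f(1) = 0: -A - 6B = 0.
Solving: A = - \frac{24}{5}, B = \frac{4}{5}.
So f(n) = - \frac{24 \left(-1\right)^{n}}{5} + \frac{4 \left(-6\right)^{n}}{5}.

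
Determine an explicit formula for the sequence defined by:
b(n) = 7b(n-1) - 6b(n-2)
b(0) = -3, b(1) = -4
Characteristic equation: x² - 7x + 6 = 0, which factors as (x - (6))(x - (1)) = 0.
Roots r₁ = 6, r₂ = 1 (distinct).
General solution: b(n) = A·(6)^n + B·(1)^n.
From b(0) = -3: A + B = -3.
From b(1) = -4: 6A + B = -4.
Solving: A = - \frac{1}{5}, B = - \frac{14}{5}.
So b(n) = - \frac{6^{n}}{5} - \frac{14}{5}.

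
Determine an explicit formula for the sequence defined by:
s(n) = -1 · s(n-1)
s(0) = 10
Pure geometric recurrence with ratio -1.
By induction s(n) = s(0) · (-1)^n = 10 \left(-1\right)^{n}.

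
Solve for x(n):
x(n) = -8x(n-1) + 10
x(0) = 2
First-order linear non-homogeneous.
Homogeneous solution: x_h(n) = A·(-8)^n.
Try constant particular solution x_p = K: K = -8K + 10 ⇒ K = \frac{10}{9}.
General: x(n) = A·(-8)^n + \frac{10}{9}.
Apply x(0) = 2: A + \frac{10}{9} = 2 ⇒ A = \frac{8}{9}.
So x(n) = \frac{8 \left(-8\right)^{n}}{9} + \frac{10}{9}.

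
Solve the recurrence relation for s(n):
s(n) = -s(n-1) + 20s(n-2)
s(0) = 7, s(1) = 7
Characteristic equation: x² + x - 20 = 0, which factors as (x - (-5))(x - (4)) = 0.
Roots r₁ = -5, r₂ = 4 (distinct).
General solution: s(n) = A·(-5)^n + B·(4)^n.
From s(0) = 7: A + B = 7.
From s(1) = 7: -5A + 4B = 7.
Solving: A = \frac{7}{3}, B = \frac{14}{3}.
So s(n) = \frac{7 \left(-5\right)^{n}}{3} + \frac{14 \cdot 4^{n}}{3}.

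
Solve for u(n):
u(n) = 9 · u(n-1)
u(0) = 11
Pure geometric recurrence with ratio 9.
By induction u(n) = u(0) · (9)^n = 11 \cdot 9^{n}.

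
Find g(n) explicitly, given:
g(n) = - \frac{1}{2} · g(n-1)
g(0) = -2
Pure geometric recurrence with ratio - \frac{1}{2}.
By induction g(n) = g(0) · (- \frac{1}{2})^n = - 2 \left(- \frac{1}{2}\right)^{n}.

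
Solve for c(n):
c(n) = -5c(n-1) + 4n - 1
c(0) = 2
First-order linear with linear forcing.
Homogeneous solution: c_h(n) = A·(-5)^n.
Try particular c_p(n) = pn + q. Substituting:
  pn + q = -5(p(n-1) + q) + 4n - 1.
Matching the n-coefficient: p = -5p + 4 ⇒ p = \frac{2}{3}.
Matching constants: q = 5p - 5q - 1 ⇒ q = \frac{7}{18}.
General: c(n) = A·(-5)^n + \frac{2 n}{3} + \frac{7}{18}.
Apply c(0) = 2: A + \frac{7}{18} = 2 ⇒ A = \frac{29}{18}.
So c(n) = \frac{29 \left(-5\right)^{n}}{18} + \frac{2 n}{3} + \frac{7}{18}.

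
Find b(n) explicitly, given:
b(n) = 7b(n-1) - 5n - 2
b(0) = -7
First-order linear with linear forcing.
Homogeneous solution: b_h(n) = A·(7)^n.
Try particular b_p(n) = pn + q. Substituting:
  pn + q = 7(p(n-1) + q) - 5n - 2.
Matching the n-coefficient: p = 7p - 5 ⇒ p = \frac{5}{6}.
Matching constants: q = -7p + 7q - 2 ⇒ q = \frac{47}{36}.
General: b(n) = A·(7)^n + \frac{5 n}{6} + \frac{47}{36}.
Apply b(0) = -7: A + \frac{47}{36} = -7 ⇒ A = - \frac{299}{36}.
So b(n) = - \frac{299 \cdot 7^{n}}{36} + \frac{5 n}{6} + \frac{47}{36}.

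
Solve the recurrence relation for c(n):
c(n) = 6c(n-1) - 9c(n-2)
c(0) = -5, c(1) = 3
Characteristic equation: x² - 6x + 9 = 0, which is (x - (3))².
Repeated root r = 3.
General solution: c(n) = (A + Bn)·(3)^n.
From c(0) = -5: A = -5.
From c(1) = 3: (A + B)·(3) = 3 ⇒ B = 6.
So c(n) = \left(6 n - 5\right) \cdot (3)^n.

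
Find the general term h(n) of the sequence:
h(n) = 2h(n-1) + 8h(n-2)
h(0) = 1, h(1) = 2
Characteristic equation: x² - 2x - 8 = 0, which factors as (x - (4))(x - (-2)) = 0.
Roots r₁ = 4, r₂ = -2 (distinct).
General solution: h(n) = A·(4)^n + B·(-2)^n.
From h(0) = 1: A + B = 1.
From h(1) = 2: 4A - 2B = 2.
Solving: A = \frac{2}{3}, B = \frac{1}{3}.
So h(n) = \frac{\left(-2\right)^{n}}{3} + \frac{2 \cdot 4^{n}}{3}.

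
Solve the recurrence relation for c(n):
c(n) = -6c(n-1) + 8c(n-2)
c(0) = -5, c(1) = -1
Characteristic equation: x² + 6x - 8 = 0.
Discriminant Δ = (-6)² + 4·(8) = 68.
Roots r₁,₂ = (-6 ± √68)/2, so r₁ = -3 + \sqrt{17}, r₂ = - \sqrt{17} - 3.
General solution: c(n) = A·r₁^n + B·r₂^n.
From the initial conditions, A + B = -5 and r₁A + r₂B = -1.
Since r₁ - r₂ = √68: A = (-1 - (-5)r₂)/√68 = - \frac{5}{2} - \frac{8 \sqrt{17}}{17}, and B = -5 - A = - \frac{5}{2} + \frac{8 \sqrt{17}}{17}.
So c(n) = \left(- \frac{5}{2} - \frac{8 \sqrt{17}}{17}\right)\left(-3 + \sqrt{17}\right)^n + \left(- \frac{5}{2} + \frac{8 \sqrt{17}}{17}\right)\left(- \sqrt{17} - 3\right)^n.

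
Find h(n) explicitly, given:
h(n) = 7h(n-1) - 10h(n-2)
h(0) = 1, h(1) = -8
Characteristic equation: x² - 7x + 10 = 0, which factors as (x - (2))(x - (5)) = 0.
Roots r₁ = 2, r₂ = 5 (distinct).
General solution: h(n) = A·(2)^n + B·(5)^n.
From h(0) = 1: A + B = 1.
From h(1) = -8: 2A + 5B = -8.
Solving: A = \frac{13}{3}, B = - \frac{10}{3}.
So h(n) = \frac{13 \cdot 2^{n}}{3} - \frac{10 \cdot 5^{n}}{3}.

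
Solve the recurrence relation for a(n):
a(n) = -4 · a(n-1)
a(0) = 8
Pure geometric recurrence with ratio -4.
By induction a(n) = a(0) · (-4)^n = 8 \left(-4\right)^{n}.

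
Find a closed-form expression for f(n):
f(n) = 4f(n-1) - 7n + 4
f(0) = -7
First-order linear with linear forcing.
Homogeneous solution: f_h(n) = A·(4)^n.
Try particular f_p(n) = pn + q. Substituting:
  pn + q = 4(p(n-1) + q) - 7n + 4.
Matching the n-coefficient: p = 4p - 7 ⇒ p = \frac{7}{3}.
Matching constants: q = -4p + 4q + 4 ⇒ q = \frac{16}{9}.
General: f(n) = A·(4)^n + \frac{7 n}{3} + \frac{16}{9}.
Apply f(0) = -7: A + \frac{16}{9} = -7 ⇒ A = - \frac{79}{9}.
So f(n) = - \frac{79 \cdot 4^{n}}{9} + \frac{7 n}{3} + \frac{16}{9}.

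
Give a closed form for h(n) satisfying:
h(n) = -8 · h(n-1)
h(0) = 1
Pure geometric recurrence with ratio -8.
By induction h(n) = h(0) · (-8)^n = \left(-8\right)^{n}.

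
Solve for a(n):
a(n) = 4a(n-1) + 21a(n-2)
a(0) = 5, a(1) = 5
Characteristic equation: x² - 4x - 21 = 0, which factors as (x - (-3))(x - (7)) = 0.
Roots r₁ = -3, r₂ = 7 (distinct).
General solution: a(n) = A·(-3)^n + B·(7)^n.
From a(0) = 5: A + B = 5.
From a(1) = 5: -3A + 7B = 5.
Solving: A = 3, B = 2.
So a(n) = 3 \left(-3\right)^{n} + 2 \cdot 7^{n}.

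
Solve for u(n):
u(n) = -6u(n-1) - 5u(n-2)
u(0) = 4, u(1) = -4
Characteristic equation: x² + 6x + 5 = 0, which factors as (x - (-1))(x - (-5)) = 0.
Roots r₁ = -1, r₂ = -5 (distinct).
General solution: u(n) = A·(-1)^n + B·(-5)^n.
From u(0) = 4: A + B = 4.
From u(1) = -4: -A - 5B = -4.
Solving: A = 4, B = 0.
So u(n) = 4 \left(-1\right)^{n}.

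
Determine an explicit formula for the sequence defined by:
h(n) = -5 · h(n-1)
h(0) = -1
Pure geometric recurrence with ratio -5.
By induction h(n) = h(0) · (-5)^n = - \left(-5\right)^{n}.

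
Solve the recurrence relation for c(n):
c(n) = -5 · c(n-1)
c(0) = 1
Pure geometric recurrence with ratio -5.
By induction c(n) = c(0) · (-5)^n = \left(-5\right)^{n}.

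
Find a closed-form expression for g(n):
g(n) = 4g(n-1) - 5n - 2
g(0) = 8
First-order linear with linear forcing.
Homogeneous solution: g_h(n) = A·(4)^n.
Try particular g_p(n) = pn + q. Substituting:
  pn + q = 4(p(n-1) + q) - 5n - 2.
Matching the n-coefficient: p = 4p - 5 ⇒ p = \frac{5}{3}.
Matching constants: q = -4p + 4q - 2 ⇒ q = \frac{26}{9}.
General: g(n) = A·(4)^n + \frac{5 n}{3} + \frac{26}{9}.
Apply g(0) = 8: A + \frac{26}{9} = 8 ⇒ A = \frac{46}{9}.
So g(n) = \frac{46 \cdot 4^{n}}{9} + \frac{5 n}{3} + \frac{26}{9}.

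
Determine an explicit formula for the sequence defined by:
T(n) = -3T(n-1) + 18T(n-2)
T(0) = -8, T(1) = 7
Characteristic equation: x² + 3x - 18 = 0, which factors as (x - (3))(x - (-6)) = 0.
Roots r₁ = 3, r₂ = -6 (distinct).
General solution: T(n) = A·(3)^n + B·(-6)^n.
From T(0) = -8: A + B = -8.
From T(1) = 7: 3A - 6B = 7.
Solving: A = - \frac{41}{9}, B = - \frac{31}{9}.
So T(n) = - \frac{31 \left(-6\right)^{n}}{9} - \frac{41 \cdot 3^{n}}{9}.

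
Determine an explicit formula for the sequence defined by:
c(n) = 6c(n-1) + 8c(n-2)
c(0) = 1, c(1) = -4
Characteristic equation: x² - 6x - 8 = 0.
Discriminant Δ = (6)² + 4·(8) = 68.
Roots r₁,₂ = (6 ± √68)/2, so r₁ = 3 + \sqrt{17}, r₂ = 3 - \sqrt{17}.
General solution: c(n) = A·r₁^n + B·r₂^n.
From the initial conditions, A + B = 1 and r₁A + r₂B = -4.
Since r₁ - r₂ = √68: A = (-4 - (1)r₂)/√68 = \frac{1}{2} - \frac{7 \sqrt{17}}{34}, and B = 1 - A = \frac{1}{2} + \frac{7 \sqrt{17}}{34}.
So c(n) = \left(\frac{1}{2} - \frac{7 \sqrt{17}}{34}\right)\left(3 + \sqrt{17}\right)^n + \left(\frac{1}{2} + \frac{7 \sqrt{17}}{34}\right)\left(3 - \sqrt{17}\right)^n.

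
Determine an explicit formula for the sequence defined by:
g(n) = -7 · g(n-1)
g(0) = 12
Pure geometric recurrence with ratio -7.
By induction g(n) = g(0) · (-7)^n = 12 \left(-7\right)^{n}.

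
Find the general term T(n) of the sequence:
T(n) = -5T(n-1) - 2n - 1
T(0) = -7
First-order linear with linear forcing.
Homogeneous solution: T_h(n) = A·(-5)^n.
Try particular T_p(n) = pn + q. Substituting:
  pn + q = -5(p(n-1) + q) - 2n - 1.
Matching the n-coefficient: p = -5p - 2 ⇒ p = - \frac{1}{3}.
Matching constants: q = 5p - 5q - 1 ⇒ q = - \frac{4}{9}.
General: T(n) = A·(-5)^n - \frac{n}{3} - \frac{4}{9}.
Apply T(0) = -7: A - \frac{4}{9} = -7 ⇒ A = - \frac{59}{9}.
So T(n) = - \frac{59 \left(-5\right)^{n}}{9} - \frac{n}{3} - \frac{4}{9}.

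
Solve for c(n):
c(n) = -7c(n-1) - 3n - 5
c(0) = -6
First-order linear with linear forcing.
Homogeneous solution: c_h(n) = A·(-7)^n.
Try particular c_p(n) = pn + q. Substituting:
  pn + q = -7(p(n-1) + q) - 3n - 5.
Matching the n-coefficient: p = -7p - 3 ⇒ p = - \frac{3}{8}.
Matching constants: q = 7p - 7q - 5 ⇒ q = - \frac{61}{64}.
General: c(n) = A·(-7)^n - \frac{3 n}{8} - \frac{61}{64}.
Apply c(0) = -6: A - \frac{61}{64} = -6 ⇒ A = - \frac{323}{64}.
So c(n) = - \frac{323 \left(-7\right)^{n}}{64} - \frac{3 n}{8} - \frac{61}{64}.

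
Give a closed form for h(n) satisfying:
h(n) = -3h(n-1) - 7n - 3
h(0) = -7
First-order linear with linear forcing.
Homogeneous solution: h_h(n) = A·(-3)^n.
Try particular h_p(n) = pn + q. Substituting:
  pn + q = -3(p(n-1) + q) - 7n - 3.
Matching the n-coefficient: p = -3p - 7 ⇒ p = - \frac{7}{4}.
Matching constants: q = 3p - 3q - 3 ⇒ q = - \frac{33}{16}.
General: h(n) = A·(-3)^n - \frac{7 n}{4} - \frac{33}{16}.
Apply h(0) = -7: A - \frac{33}{16} = -7 ⇒ A = - \frac{79}{16}.
So h(n) = - \frac{79 \left(-3\right)^{n}}{16} - \frac{7 n}{4} - \frac{33}{16}.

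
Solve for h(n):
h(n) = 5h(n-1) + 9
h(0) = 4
First-order linear non-homogeneous.
Homogeneous solution: h_h(n) = A·(5)^n.
Try constant particular solution h_p = K: K = 5K + 9 ⇒ K = - \frac{9}{4}.
General: h(n) = A·(5)^n - \frac{9}{4}.
Apply h(0) = 4: A - \frac{9}{4} = 4 ⇒ A = \frac{25}{4}.
So h(n) = \frac{25 \cdot 5^{n}}{4} - \frac{9}{4}.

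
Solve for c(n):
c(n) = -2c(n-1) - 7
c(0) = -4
First-order linear non-homogeneous.
Homogeneous solution: c_h(n) = A·(-2)^n.
Try constant particular solution c_p = K: K = -2K - 7 ⇒ K = - \frac{7}{3}.
General: c(n) = A·(-2)^n - \frac{7}{3}.
Apply c(0) = -4: A - \frac{7}{3} = -4 ⇒ A = - \frac{5}{3}.
So c(n) = - \frac{5 \left(-2\right)^{n}}{3} - \frac{7}{3}.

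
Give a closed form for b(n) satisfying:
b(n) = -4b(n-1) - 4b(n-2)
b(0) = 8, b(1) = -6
Characteristic equation: x² + 4x + 4 = 0, which is (x - (-2))².
Repeated root r = -2.
General solution: b(n) = (A + Bn)·(-2)^n.
From b(0) = 8: A = 8.
From b(1) = -6: (A + B)·(-2) = -6 ⇒ B = -5.
So b(n) = \left(8 - 5 n\right) \cdot (-2)^n.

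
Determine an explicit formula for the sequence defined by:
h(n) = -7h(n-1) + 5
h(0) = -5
First-order linear non-homogeneous.
Homogeneous solution: h_h(n) = A·(-7)^n.
Try constant particular solution h_p = K: K = -7K + 5 ⇒ K = \frac{5}{8}.
General: h(n) = A·(-7)^n + \frac{5}{8}.
Apply h(0) = -5: A + \frac{5}{8} = -5 ⇒ A = - \frac{45}{8}.
So h(n) = \frac{5}{8} - \frac{45 \left(-7\right)^{n}}{8}.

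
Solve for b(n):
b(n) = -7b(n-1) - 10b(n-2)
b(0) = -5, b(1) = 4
Characteristic equation: x² + 7x + 10 = 0, which factors as (x - (-2))(x - (-5)) = 0.
Roots r₁ = -2, r₂ = -5 (distinct).
General solution: b(n) = A·(-2)^n + B·(-5)^n.
From b(0) = -5: A + B = -5.
From b(1) = 4: -2A - 5B = 4.
Solving: A = -7, B = 2.
So b(n) = - 7 \left(-2\right)^{n} + 2 \left(-5\right)^{n}.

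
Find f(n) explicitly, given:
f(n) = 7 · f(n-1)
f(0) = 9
Pure geometric recurrence with ratio 7.
By induction f(n) = f(0) · (7)^n = 9 \cdot 7^{n}.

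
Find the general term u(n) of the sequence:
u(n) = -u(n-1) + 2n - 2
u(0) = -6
First-order linear with linear forcing.
Homogeneous solution: u_h(n) = A·(-1)^n.
Try particular u_p(n) = pn + q. Substituting:
  pn + q = -(p(n-1) + q) + 2n - 2.
Matching the n-coefficient: p = -p + 2 ⇒ p = 1.
Matching constants: q = p - q - 2 ⇒ q = - \frac{1}{2}.
General: u(n) = A·(-1)^n + n - \frac{1}{2}.
Apply u(0) = -6: A - \frac{1}{2} = -6 ⇒ A = - \frac{11}{2}.
So u(n) = - \frac{11 \left(-1\right)^{n}}{2} + n - \frac{1}{2}.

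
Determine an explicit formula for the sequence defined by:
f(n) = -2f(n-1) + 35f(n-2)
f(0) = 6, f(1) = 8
Characteristic equation: x² + 2x - 35 = 0, which factors as (x - (-7))(x - (5)) = 0.
Roots r₁ = -7, r₂ = 5 (distinct).
General solution: f(n) = A·(-7)^n + B·(5)^n.
From f(0) = 6: A + B = 6.
From f(1) = 8: -7A + 5B = 8.
Solving: A = \frac{11}{6}, B = \frac{25}{6}.
So f(n) = \frac{11 \left(-7\right)^{n}}{6} + \frac{25 \cdot 5^{n}}{6}.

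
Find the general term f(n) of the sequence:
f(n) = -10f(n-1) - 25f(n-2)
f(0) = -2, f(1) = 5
Characteristic equation: x² + 10x + 25 = 0, which is (x - (-5))².
Repeated root r = -5.
General solution: f(n) = (A + Bn)·(-5)^n.
From f(0) = -2: A = -2.
From f(1) = 5: (A + B)·(-5) = 5 ⇒ B = 1.
So f(n) = \left(n - 2\right) \cdot (-5)^n.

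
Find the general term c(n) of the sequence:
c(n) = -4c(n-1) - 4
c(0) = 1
First-order linear non-homogeneous.
Homogeneous solution: c_h(n) = A·(-4)^n.
Try constant particular solution c_p = K: K = -4K - 4 ⇒ K = - \frac{4}{5}.
General: c(n) = A·(-4)^n - \frac{4}{5}.
Apply c(0) = 1: A - \frac{4}{5} = 1 ⇒ A = \frac{9}{5}.
So c(n) = \frac{9 \left(-4\right)^{n}}{5} - \frac{4}{5}.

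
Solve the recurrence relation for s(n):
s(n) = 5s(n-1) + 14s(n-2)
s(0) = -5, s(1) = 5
Characteristic equation: x² - 5x - 14 = 0, which factors as (x - (-2))(x - (7)) = 0.
Roots r₁ = -2, r₂ = 7 (distinct).
General solution: s(n) = A·(-2)^n + B·(7)^n.
From s(0) = -5: A + B = -5.
From s(1) = 5: -2A + 7B = 5.
Solving: A = - \frac{40}{9}, B = - \frac{5}{9}.
So s(n) = - \frac{40 \left(-2\right)^{n}}{9} - \frac{5 \cdot 7^{n}}{9}.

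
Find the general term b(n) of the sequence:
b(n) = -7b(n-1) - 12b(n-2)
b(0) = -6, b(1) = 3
Characteristic equation: x² + 7x + 12 = 0, which factors as (x - (-3))(x - (-4)) = 0.
Roots r₁ = -3, r₂ = -4 (distinct).
General solution: b(n) = A·(-3)^n + B·(-4)^n.
From b(0) = -6: A + B = -6.
From b(1) = 3: -3A - 4B = 3.
Solving: A = -21, B = 15.
So b(n) = - 21 \left(-3\right)^{n} + 15 \left(-4\right)^{n}.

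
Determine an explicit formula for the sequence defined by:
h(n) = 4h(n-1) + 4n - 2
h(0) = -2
First-order linear with linear forcing.
Homogeneous solution: h_h(n) = A·(4)^n.
Try particular h_p(n) = pn + q. Substituting:
  pn + q = 4(p(n-1) + q) + 4n - 2.
Matching the n-coefficient: p = 4p + 4 ⇒ p = - \frac{4}{3}.
Matching constants: q = -4p + 4q - 2 ⇒ q = - \frac{10}{9}.
General: h(n) = A·(4)^n - \frac{4 n}{3} - \frac{10}{9}.
Apply h(0) = -2: A - \frac{10}{9} = -2 ⇒ A = - \frac{8}{9}.
So h(n) = - \frac{8 \cdot 4^{n}}{9} - \frac{4 n}{3} - \frac{10}{9}.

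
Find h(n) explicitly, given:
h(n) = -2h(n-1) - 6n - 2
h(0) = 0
First-order linear with linear forcing.
Homogeneous solution: h_h(n) = A·(-2)^n.
Try particular h_p(n) = pn + q. Substituting:
  pn + q = -2(p(n-1) + q) - 6n - 2.
Matching the n-coefficient: p = -2p - 6 ⇒ p = -2.
Matching constants: q = 2p - 2q - 2 ⇒ q = -2.
General: h(n) = A·(-2)^n - 2 n - 2.
Apply h(0) = 0: A - 2 = 0 ⇒ A = 2.
So h(n) = 2 \left(-2\right)^{n} - 2 n - 2.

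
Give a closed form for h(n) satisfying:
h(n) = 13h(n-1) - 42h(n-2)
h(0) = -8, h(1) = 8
Characteristic equation: x² - 13x + 42 = 0, which factors as (x - (7))(x - (6)) = 0.
Roots r₁ = 7, r₂ = 6 (distinct).
General solution: h(n) = A·(7)^n + B·(6)^n.
From h(0) = -8: A + B = -8.
From h(1) = 8: 7A + 6B = 8.
Solving: A = 56, B = -64.
So h(n) = - 64 \cdot 6^{n} + 56 \cdot 7^{n}.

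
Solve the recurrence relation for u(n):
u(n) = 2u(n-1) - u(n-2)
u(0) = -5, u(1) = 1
Characteristic equation: x² - 2x + 1 = 0, which is (x - (1))².
Repeated root r = 1.
General solution: u(n) = (A + Bn)·(1)^n.
From u(0) = -5: A = -5.
From u(1) = 1: (A + B)·(1) = 1 ⇒ B = 6.
So u(n) = \left(6 n - 5\right) \cdot (1)^n.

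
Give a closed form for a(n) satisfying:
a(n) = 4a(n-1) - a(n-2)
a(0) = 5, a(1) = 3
Characteristic equation: x² - 4x + 1 = 0.
Discriminant Δ = (4)² + 4·(-1) = 12.
Roots r₁,₂ = (4 ± √12)/2, so r₁ = \sqrt{3} + 2, r₂ = 2 - \sqrt{3}.
General solution: a(n) = A·r₁^n + B·r₂^n.
From the initial conditions, A + B = 5 and r₁A + r₂B = 3.
Since r₁ - r₂ = √12: A = (3 - (5)r₂)/√12 = \frac{5}{2} - \frac{7 \sqrt{3}}{6}, and B = 5 - A = \frac{7 \sqrt{3}}{6} + \frac{5}{2}.
So a(n) = \left(\frac{5}{2} - \frac{7 \sqrt{3}}{6}\right)\left(\sqrt{3} + 2\right)^n + \left(\frac{7 \sqrt{3}}{6} + \frac{5}{2}\right)\left(2 - \sqrt{3}\right)^n.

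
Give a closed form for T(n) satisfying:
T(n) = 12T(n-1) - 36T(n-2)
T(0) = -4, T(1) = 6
Characteristic equation: x² - 12x + 36 = 0, which is (x - (6))².
Repeated root r = 6.
General solution: T(n) = (A + Bn)·(6)^n.
From T(0) = -4: A = -4.
From T(1) = 6: (A + B)·(6) = 6 ⇒ B = 5.
So T(n) = \left(5 n - 4\right) \cdot (6)^n.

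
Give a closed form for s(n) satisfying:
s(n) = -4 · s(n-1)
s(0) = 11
Pure geometric recurrence with ratio -4.
By induction s(n) = s(0) · (-4)^n = 11 \left(-4\right)^{n}.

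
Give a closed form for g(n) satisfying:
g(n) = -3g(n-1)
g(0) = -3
This is a homogeneous first-order recurrence with ratio -3.
By induction g(n) = g(0) · (-3)^n = - 3 \left(-3\right)^{n}.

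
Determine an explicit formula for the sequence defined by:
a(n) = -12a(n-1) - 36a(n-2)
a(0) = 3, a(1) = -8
Characteristic equation: x² + 12x + 36 = 0, which is (x - (-6))².
Repeated root r = -6.
General solution: a(n) = (A + Bn)·(-6)^n.
From a(0) = 3: A = 3.
From a(1) = -8: (A + B)·(-6) = -8 ⇒ B = - \frac{5}{3}.
So a(n) = \left(3 - \frac{5 n}{3}\right) \cdot (-6)^n.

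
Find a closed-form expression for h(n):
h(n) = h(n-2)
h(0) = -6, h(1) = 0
Characteristic equation: x² - 1 = 0, which factors as (x - (1))(x - (-1)) = 0.
Roots r₁ = 1, r₂ = -1 (distinct).
General solution: h(n) = A·(1)^n + B·(-1)^n.
From h(0) = -6: A + B = -6.
From h(1) = 0: A - B = 0.
Solving: A = -3, B = -3.
So h(n) = - 3 \left(-1\right)^{n} - 3.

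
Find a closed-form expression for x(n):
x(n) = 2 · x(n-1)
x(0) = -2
Pure geometric recurrence with ratio 2.
By induction x(n) = x(0) · (2)^n = - 2 \cdot 2^{n}.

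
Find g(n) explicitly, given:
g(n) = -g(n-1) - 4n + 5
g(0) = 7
First-order linear with linear forcing.
Homogeneous solution: g_h(n) = A·(-1)^n.
Try particular g_p(n) = pn + q. Substituting:
  pn + q = -(p(n-1) + q) - 4n + 5.
Matching the n-coefficient: p = -p - 4 ⇒ p = -2.
Matching constants: q = p - q + 5 ⇒ q = \frac{3}{2}.
General: g(n) = A·(-1)^n - 2 n + \frac{3}{2}.
Apply g(0) = 7: A + \frac{3}{2} = 7 ⇒ A = \frac{11}{2}.
So g(n) = \frac{11 \left(-1\right)^{n}}{2} - 2 n + \frac{3}{2}.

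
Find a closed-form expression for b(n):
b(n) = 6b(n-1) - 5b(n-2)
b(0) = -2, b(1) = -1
Characteristic equation: x² - 6x + 5 = 0, which factors as (x - (1))(x - (5)) = 0.
Roots r₁ = 1, r₂ = 5 (distinct).
General solution: b(n) = A·(1)^n + B·(5)^n.
From b(0) = -2: A + B = -2.
From b(1) = -1: A + 5B = -1.
Solving: A = - \frac{9}{4}, B = \frac{1}{4}.
So b(n) = \frac{5^{n}}{4} - \frac{9}{4}.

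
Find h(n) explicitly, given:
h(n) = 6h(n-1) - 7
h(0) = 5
First-order linear non-homogeneous.
Homogeneous solution: h_h(n) = A·(6)^n.
Try constant particular solution h_p = K: K = 6K - 7 ⇒ K = \frac{7}{5}.
General: h(n) = A·(6)^n + \frac{7}{5}.
Apply h(0) = 5: A + \frac{7}{5} = 5 ⇒ A = \frac{18}{5}.
So h(n) = \frac{18 \cdot 6^{n}}{5} + \frac{7}{5}.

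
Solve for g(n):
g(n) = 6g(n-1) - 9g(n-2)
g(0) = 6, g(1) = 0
Characteristic equation: x² - 6x + 9 = 0, which is (x - (3))².
Repeated root r = 3.
General solution: g(n) = (A + Bn)·(3)^n.
From g(0) = 6: A = 6.
From g(1) = 0: (A + B)·(3) = 0 ⇒ B = -6.
So g(n) = \left(6 - 6 n\right) \cdot (3)^n.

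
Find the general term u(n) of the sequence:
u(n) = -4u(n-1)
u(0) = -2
This is a homogeneous first-order recurrence with ratio -4.
By induction u(n) = u(0) · (-4)^n = - 2 \left(-4\right)^{n}.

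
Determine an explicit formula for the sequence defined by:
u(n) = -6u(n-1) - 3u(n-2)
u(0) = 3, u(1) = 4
Characteristic equation: x² + 6x + 3 = 0.
Discriminant Δ = (-6)² + 4·(-3) = 24.
Roots r₁,₂ = (-6 ± √24)/2, so r₁ = -3 + \sqrt{6}, r₂ = -3 - \sqrt{6}.
General solution: u(n) = A·r₁^n + B·r₂^n.
From the initial conditions, A + B = 3 and r₁A + r₂B = 4.
Since r₁ - r₂ = √24: A = (4 - (3)r₂)/√24 = \frac{3}{2} + \frac{13 \sqrt{6}}{12}, and B = 3 - A = \frac{3}{2} - \frac{13 \sqrt{6}}{12}.
So u(n) = \left(\frac{3}{2} + \frac{13 \sqrt{6}}{12}\right)\left(-3 + \sqrt{6}\right)^n + \left(\frac{3}{2} - \frac{13 \sqrt{6}}{12}\right)\left(-3 - \sqrt{6}\right)^n.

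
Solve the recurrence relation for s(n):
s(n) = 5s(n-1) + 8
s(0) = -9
First-order linear non-homogeneous.
Homogeneous solution: s_h(n) = A·(5)^n.
Try constant particular solution s_p = K: K = 5K + 8 ⇒ K = -2.
General: s(n) = A·(5)^n - 2.
Apply s(0) = -9: A - 2 = -9 ⇒ A = -7.
So s(n) = - 7 \cdot 5^{n} - 2.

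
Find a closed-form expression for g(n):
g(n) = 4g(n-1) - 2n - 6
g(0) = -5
First-order linear with linear forcing.
Homogeneous solution: g_h(n) = A·(4)^n.
Try particular g_p(n) = pn + q. Substituting:
  pn + q = 4(p(n-1) + q) - 2n - 6.
Matching the n-coefficient: p = 4p - 2 ⇒ p = \frac{2}{3}.
Matching constants: q = -4p + 4q - 6 ⇒ q = \frac{26}{9}.
General: g(n) = A·(4)^n + \frac{2 n}{3} + \frac{26}{9}.
Apply g(0) = -5: A + \frac{26}{9} = -5 ⇒ A = - \frac{71}{9}.
So g(n) = - \frac{71 \cdot 4^{n}}{9} + \frac{2 n}{3} + \frac{26}{9}.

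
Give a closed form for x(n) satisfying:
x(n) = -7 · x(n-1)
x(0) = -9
Pure geometric recurrence with ratio -7.
By induction x(n) = x(0) · (-7)^n = - 9 \left(-7\right)^{n}.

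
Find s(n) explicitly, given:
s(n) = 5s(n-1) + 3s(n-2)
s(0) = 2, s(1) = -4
Characteristic equation: x² - 5x - 3 = 0.
Discriminant Δ = (5)² + 4·(3) = 37.
Roots r₁,₂ = (5 ± √37)/2, so r₁ = \frac{5}{2} + \frac{\sqrt{37}}{2}, r₂ = \frac{5}{2} - \frac{\sqrt{37}}{2}.
General solution: s(n) = A·r₁^n + B·r₂^n.
From the initial conditions, A + B = 2 and r₁A + r₂B = -4.
Since r₁ - r₂ = √37: A = (-4 - (2)r₂)/√37 = 1 - \frac{9 \sqrt{37}}{37}, and B = 2 - A = 1 + \frac{9 \sqrt{37}}{37}.
So s(n) = \left(1 - \frac{9 \sqrt{37}}{37}\right)\left(\frac{5}{2} + \frac{\sqrt{37}}{2}\right)^n + \left(1 + \frac{9 \sqrt{37}}{37}\right)\left(\frac{5}{2} - \frac{\sqrt{37}}{2}\right)^n.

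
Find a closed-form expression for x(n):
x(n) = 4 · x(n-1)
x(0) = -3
Pure geometric recurrence with ratio 4.
By induction x(n) = x(0) · (4)^n = - 3 \cdot 4^{n}.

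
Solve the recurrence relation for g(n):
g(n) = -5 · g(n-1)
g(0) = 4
Pure geometric recurrence with ratio -5.
By induction g(n) = g(0) · (-5)^n = 4 \left(-5\right)^{n}.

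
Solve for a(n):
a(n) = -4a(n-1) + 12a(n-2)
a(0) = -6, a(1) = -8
Characteristic equation: x² + 4x - 12 = 0, which factors as (x - (2))(x - (-6)) = 0.
Roots r₁ = 2, r₂ = -6 (distinct).
General solution: a(n) = A·(2)^n + B·(-6)^n.
From a(0) = -6: A + B = -6.
From a(1) = -8: 2A - 6B = -8.
Solving: A = - \frac{11}{2}, B = - \frac{1}{2}.
So a(n) = - \frac{\left(-6\right)^{n}}{2} - \frac{11 \cdot 2^{n}}{2}.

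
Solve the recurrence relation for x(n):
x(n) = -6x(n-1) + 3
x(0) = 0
First-order linear non-homogeneous.
Homogeneous solution: x_h(n) = A·(-6)^n.
Try constant particular solution x_p = K: K = -6K + 3 ⇒ K = \frac{3}{7}.
General: x(n) = A·(-6)^n + \frac{3}{7}.
Apply x(0) = 0: A + \frac{3}{7} = 0 ⇒ A = - \frac{3}{7}.
So x(n) = \frac{3}{7} - \frac{3 \left(-6\right)^{n}}{7}.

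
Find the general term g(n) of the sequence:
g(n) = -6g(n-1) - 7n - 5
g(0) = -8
First-order linear with linear forcing.
Homogeneous solution: g_h(n) = A·(-6)^n.
Try particular g_p(n) = pn + q. Substituting:
  pn + q = -6(p(n-1) + q) - 7n - 5.
Matching the n-coefficient: p = -6p - 7 ⇒ p = -1.
Matching constants: q = 6p - 6q - 5 ⇒ q = - \frac{11}{7}.
General: g(n) = A·(-6)^n - n - \frac{11}{7}.
Apply g(0) = -8: A - \frac{11}{7} = -8 ⇒ A = - \frac{45}{7}.
So g(n) = - \frac{45 \left(-6\right)^{n}}{7} - n - \frac{11}{7}.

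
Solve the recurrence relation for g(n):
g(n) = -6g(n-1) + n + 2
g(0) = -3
First-order linear with linear forcing.
Homogeneous solution: g_h(n) = A·(-6)^n.
Try particular g_p(n) = pn + q. Substituting:
  pn + q = -6(p(n-1) + q) + n + 2.
Matching the n-coefficient: p = -6p + 1 ⇒ p = \frac{1}{7}.
Matching constants: q = 6p - 6q + 2 ⇒ q = \frac{20}{49}.
General: g(n) = A·(-6)^n + \frac{n}{7} + \frac{20}{49}.
Apply g(0) = -3: A + \frac{20}{49} = -3 ⇒ A = - \frac{167}{49}.
So g(n) = - \frac{167 \left(-6\right)^{n}}{49} + \frac{n}{7} + \frac{20}{49}.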